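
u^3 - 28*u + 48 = (u - 4)*(u - 2)*(u + 6)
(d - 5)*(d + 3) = d^2 - 2*d - 15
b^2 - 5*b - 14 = (b - 7)*(b + 2)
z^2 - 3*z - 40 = (z - 8)*(z + 5)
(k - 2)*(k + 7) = k^2 + 5*k - 14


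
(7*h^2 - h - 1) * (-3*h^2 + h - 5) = -21*h^4 + 10*h^3 - 33*h^2 + 4*h + 5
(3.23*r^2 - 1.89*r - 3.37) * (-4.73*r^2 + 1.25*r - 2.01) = -15.2779*r^4 + 12.9772*r^3 + 7.0853*r^2 - 0.413600000000001*r + 6.7737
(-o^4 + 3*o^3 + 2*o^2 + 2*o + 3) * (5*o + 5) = -5*o^5 + 10*o^4 + 25*o^3 + 20*o^2 + 25*o + 15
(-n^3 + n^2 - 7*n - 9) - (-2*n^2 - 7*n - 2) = -n^3 + 3*n^2 - 7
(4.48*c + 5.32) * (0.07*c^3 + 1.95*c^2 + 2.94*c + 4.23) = 0.3136*c^4 + 9.1084*c^3 + 23.5452*c^2 + 34.5912*c + 22.5036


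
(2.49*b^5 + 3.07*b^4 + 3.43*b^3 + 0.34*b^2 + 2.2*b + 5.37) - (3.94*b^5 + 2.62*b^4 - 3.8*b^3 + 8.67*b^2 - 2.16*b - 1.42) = -1.45*b^5 + 0.45*b^4 + 7.23*b^3 - 8.33*b^2 + 4.36*b + 6.79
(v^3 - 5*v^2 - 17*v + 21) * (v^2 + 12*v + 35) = v^5 + 7*v^4 - 42*v^3 - 358*v^2 - 343*v + 735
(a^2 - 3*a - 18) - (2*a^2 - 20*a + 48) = -a^2 + 17*a - 66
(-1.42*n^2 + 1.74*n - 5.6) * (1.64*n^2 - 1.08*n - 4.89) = -2.3288*n^4 + 4.3872*n^3 - 4.1194*n^2 - 2.4606*n + 27.384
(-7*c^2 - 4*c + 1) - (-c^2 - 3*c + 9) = -6*c^2 - c - 8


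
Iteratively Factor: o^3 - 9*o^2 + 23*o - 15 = (o - 5)*(o^2 - 4*o + 3) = (o - 5)*(o - 3)*(o - 1)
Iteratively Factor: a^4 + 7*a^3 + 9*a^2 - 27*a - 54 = (a - 2)*(a^3 + 9*a^2 + 27*a + 27) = (a - 2)*(a + 3)*(a^2 + 6*a + 9) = (a - 2)*(a + 3)^2*(a + 3)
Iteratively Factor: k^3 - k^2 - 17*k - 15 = (k - 5)*(k^2 + 4*k + 3) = (k - 5)*(k + 3)*(k + 1)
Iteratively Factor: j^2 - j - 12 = (j - 4)*(j + 3)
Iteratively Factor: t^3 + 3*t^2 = (t)*(t^2 + 3*t) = t*(t + 3)*(t)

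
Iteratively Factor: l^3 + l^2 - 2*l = (l + 2)*(l^2 - l) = (l - 1)*(l + 2)*(l)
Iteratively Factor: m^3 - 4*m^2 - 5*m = (m + 1)*(m^2 - 5*m) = m*(m + 1)*(m - 5)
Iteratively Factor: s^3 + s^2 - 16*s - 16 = (s - 4)*(s^2 + 5*s + 4) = (s - 4)*(s + 4)*(s + 1)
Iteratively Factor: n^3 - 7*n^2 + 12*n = (n)*(n^2 - 7*n + 12) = n*(n - 3)*(n - 4)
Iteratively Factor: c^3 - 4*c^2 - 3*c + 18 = (c + 2)*(c^2 - 6*c + 9) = (c - 3)*(c + 2)*(c - 3)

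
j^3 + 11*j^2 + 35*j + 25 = (j + 1)*(j + 5)^2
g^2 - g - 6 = (g - 3)*(g + 2)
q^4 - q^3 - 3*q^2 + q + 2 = (q - 2)*(q - 1)*(q + 1)^2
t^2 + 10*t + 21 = (t + 3)*(t + 7)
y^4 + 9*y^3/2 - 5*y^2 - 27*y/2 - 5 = (y - 2)*(y + 1/2)*(y + 1)*(y + 5)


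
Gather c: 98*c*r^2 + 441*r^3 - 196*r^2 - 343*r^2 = 98*c*r^2 + 441*r^3 - 539*r^2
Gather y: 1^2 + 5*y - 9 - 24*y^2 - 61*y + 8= -24*y^2 - 56*y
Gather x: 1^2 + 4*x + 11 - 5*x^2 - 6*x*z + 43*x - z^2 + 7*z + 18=-5*x^2 + x*(47 - 6*z) - z^2 + 7*z + 30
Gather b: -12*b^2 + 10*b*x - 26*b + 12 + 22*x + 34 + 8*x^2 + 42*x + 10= -12*b^2 + b*(10*x - 26) + 8*x^2 + 64*x + 56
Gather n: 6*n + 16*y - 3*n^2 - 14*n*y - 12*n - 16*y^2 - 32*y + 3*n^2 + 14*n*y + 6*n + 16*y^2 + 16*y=0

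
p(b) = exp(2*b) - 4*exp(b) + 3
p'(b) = 2*exp(2*b) - 4*exp(b)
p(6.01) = 164415.72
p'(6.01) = 330455.38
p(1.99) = 27.25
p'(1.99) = 77.77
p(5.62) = 75014.39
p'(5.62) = 151126.35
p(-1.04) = 1.71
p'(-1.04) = -1.16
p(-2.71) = 2.74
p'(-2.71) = -0.26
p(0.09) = -0.18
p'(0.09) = -1.98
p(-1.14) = 1.82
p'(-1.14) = -1.07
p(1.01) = -0.44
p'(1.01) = 4.09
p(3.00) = 326.09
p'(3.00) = 726.52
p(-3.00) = 2.80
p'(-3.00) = -0.19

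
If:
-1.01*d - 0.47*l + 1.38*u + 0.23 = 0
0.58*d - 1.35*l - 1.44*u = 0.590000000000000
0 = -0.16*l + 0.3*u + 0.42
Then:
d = -1.63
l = 0.23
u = -1.28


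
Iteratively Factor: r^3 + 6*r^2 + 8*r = (r + 2)*(r^2 + 4*r) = (r + 2)*(r + 4)*(r)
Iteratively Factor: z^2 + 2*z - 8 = (z - 2)*(z + 4)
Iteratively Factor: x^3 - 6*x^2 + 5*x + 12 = (x + 1)*(x^2 - 7*x + 12) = (x - 3)*(x + 1)*(x - 4)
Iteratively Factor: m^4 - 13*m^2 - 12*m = (m - 4)*(m^3 + 4*m^2 + 3*m) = (m - 4)*(m + 3)*(m^2 + m) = m*(m - 4)*(m + 3)*(m + 1)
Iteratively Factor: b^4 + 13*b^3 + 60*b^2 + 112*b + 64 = (b + 4)*(b^3 + 9*b^2 + 24*b + 16) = (b + 1)*(b + 4)*(b^2 + 8*b + 16) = (b + 1)*(b + 4)^2*(b + 4)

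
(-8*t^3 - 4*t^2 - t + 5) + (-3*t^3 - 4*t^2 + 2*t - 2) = -11*t^3 - 8*t^2 + t + 3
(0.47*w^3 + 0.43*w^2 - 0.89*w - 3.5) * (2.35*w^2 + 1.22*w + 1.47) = 1.1045*w^5 + 1.5839*w^4 - 0.876*w^3 - 8.6787*w^2 - 5.5783*w - 5.145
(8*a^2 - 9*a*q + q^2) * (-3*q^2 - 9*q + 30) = -24*a^2*q^2 - 72*a^2*q + 240*a^2 + 27*a*q^3 + 81*a*q^2 - 270*a*q - 3*q^4 - 9*q^3 + 30*q^2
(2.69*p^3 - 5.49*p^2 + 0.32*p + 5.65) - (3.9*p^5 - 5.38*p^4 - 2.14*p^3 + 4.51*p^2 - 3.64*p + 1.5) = -3.9*p^5 + 5.38*p^4 + 4.83*p^3 - 10.0*p^2 + 3.96*p + 4.15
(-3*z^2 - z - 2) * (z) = -3*z^3 - z^2 - 2*z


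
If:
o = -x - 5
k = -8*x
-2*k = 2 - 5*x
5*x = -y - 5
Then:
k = -16/21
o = -107/21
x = 2/21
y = -115/21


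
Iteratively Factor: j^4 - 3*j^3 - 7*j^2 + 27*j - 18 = (j + 3)*(j^3 - 6*j^2 + 11*j - 6) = (j - 3)*(j + 3)*(j^2 - 3*j + 2) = (j - 3)*(j - 1)*(j + 3)*(j - 2)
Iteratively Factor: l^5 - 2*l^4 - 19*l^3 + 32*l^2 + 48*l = (l + 1)*(l^4 - 3*l^3 - 16*l^2 + 48*l) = (l - 3)*(l + 1)*(l^3 - 16*l) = (l - 3)*(l + 1)*(l + 4)*(l^2 - 4*l) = l*(l - 3)*(l + 1)*(l + 4)*(l - 4)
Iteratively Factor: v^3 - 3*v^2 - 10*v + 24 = (v + 3)*(v^2 - 6*v + 8) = (v - 2)*(v + 3)*(v - 4)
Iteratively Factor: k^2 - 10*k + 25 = (k - 5)*(k - 5)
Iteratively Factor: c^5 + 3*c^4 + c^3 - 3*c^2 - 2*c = (c - 1)*(c^4 + 4*c^3 + 5*c^2 + 2*c) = (c - 1)*(c + 2)*(c^3 + 2*c^2 + c) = (c - 1)*(c + 1)*(c + 2)*(c^2 + c) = c*(c - 1)*(c + 1)*(c + 2)*(c + 1)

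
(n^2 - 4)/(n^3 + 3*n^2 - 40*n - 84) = (n - 2)/(n^2 + n - 42)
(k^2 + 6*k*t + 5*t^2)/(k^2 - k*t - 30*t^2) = (-k - t)/(-k + 6*t)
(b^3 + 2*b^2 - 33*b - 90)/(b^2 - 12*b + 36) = (b^2 + 8*b + 15)/(b - 6)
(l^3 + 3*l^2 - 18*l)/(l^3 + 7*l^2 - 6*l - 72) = l/(l + 4)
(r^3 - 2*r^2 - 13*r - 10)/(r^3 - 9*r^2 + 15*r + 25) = (r + 2)/(r - 5)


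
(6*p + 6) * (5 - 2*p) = -12*p^2 + 18*p + 30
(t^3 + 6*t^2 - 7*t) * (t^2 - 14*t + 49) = t^5 - 8*t^4 - 42*t^3 + 392*t^2 - 343*t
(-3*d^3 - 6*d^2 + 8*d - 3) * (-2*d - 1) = 6*d^4 + 15*d^3 - 10*d^2 - 2*d + 3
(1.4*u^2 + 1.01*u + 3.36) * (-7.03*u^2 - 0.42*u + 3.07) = -9.842*u^4 - 7.6883*u^3 - 19.747*u^2 + 1.6895*u + 10.3152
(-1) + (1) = 0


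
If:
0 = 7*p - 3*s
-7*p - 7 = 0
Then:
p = -1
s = -7/3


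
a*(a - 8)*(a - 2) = a^3 - 10*a^2 + 16*a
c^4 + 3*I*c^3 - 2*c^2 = c^2*(c + I)*(c + 2*I)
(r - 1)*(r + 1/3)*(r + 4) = r^3 + 10*r^2/3 - 3*r - 4/3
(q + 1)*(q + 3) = q^2 + 4*q + 3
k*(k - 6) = k^2 - 6*k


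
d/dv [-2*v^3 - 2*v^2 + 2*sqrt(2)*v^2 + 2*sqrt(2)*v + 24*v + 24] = -6*v^2 - 4*v + 4*sqrt(2)*v + 2*sqrt(2) + 24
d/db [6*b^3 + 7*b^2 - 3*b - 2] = 18*b^2 + 14*b - 3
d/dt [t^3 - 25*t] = 3*t^2 - 25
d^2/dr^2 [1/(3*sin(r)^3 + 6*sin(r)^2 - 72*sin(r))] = (-9*sin(r)^3 - 22*sin(r)^2 + 44*sin(r) + 176 - 696/sin(r) - 288/sin(r)^2 + 1152/sin(r)^3)/(3*(sin(r) - 4)^3*(sin(r) + 6)^3)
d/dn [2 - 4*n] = -4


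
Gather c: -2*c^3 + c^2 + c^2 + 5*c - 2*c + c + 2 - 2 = -2*c^3 + 2*c^2 + 4*c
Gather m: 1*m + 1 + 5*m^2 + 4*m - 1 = 5*m^2 + 5*m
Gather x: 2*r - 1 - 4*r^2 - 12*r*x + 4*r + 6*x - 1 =-4*r^2 + 6*r + x*(6 - 12*r) - 2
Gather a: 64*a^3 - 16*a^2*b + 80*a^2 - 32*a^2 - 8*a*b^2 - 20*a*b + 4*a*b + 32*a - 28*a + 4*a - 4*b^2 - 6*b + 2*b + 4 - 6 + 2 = 64*a^3 + a^2*(48 - 16*b) + a*(-8*b^2 - 16*b + 8) - 4*b^2 - 4*b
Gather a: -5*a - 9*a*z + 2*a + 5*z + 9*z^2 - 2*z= a*(-9*z - 3) + 9*z^2 + 3*z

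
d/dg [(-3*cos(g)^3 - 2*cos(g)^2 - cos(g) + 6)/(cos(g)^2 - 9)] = (3*cos(g)^4 - 82*cos(g)^2 - 24*cos(g) - 9)*sin(g)/((cos(g) - 3)^2*(cos(g) + 3)^2)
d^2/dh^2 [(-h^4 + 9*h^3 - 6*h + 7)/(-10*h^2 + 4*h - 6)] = (25*h^6 - 30*h^5 + 57*h^4 + 201*h^3 - 309*h^2 - 303*h + 113)/(125*h^6 - 150*h^5 + 285*h^4 - 188*h^3 + 171*h^2 - 54*h + 27)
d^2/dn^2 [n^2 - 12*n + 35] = 2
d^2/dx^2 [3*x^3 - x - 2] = 18*x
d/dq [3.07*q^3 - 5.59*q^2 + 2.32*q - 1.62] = 9.21*q^2 - 11.18*q + 2.32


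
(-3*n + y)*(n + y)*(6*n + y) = -18*n^3 - 15*n^2*y + 4*n*y^2 + y^3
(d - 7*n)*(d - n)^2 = d^3 - 9*d^2*n + 15*d*n^2 - 7*n^3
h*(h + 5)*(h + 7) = h^3 + 12*h^2 + 35*h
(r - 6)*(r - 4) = r^2 - 10*r + 24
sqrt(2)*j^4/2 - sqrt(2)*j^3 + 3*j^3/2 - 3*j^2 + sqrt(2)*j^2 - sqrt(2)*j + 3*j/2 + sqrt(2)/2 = (j - 1)^2*(j + sqrt(2)/2)*(sqrt(2)*j/2 + 1)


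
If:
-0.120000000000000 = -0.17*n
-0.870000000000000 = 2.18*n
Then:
No Solution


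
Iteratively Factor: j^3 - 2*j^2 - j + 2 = (j - 1)*(j^2 - j - 2) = (j - 2)*(j - 1)*(j + 1)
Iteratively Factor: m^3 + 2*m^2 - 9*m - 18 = (m + 2)*(m^2 - 9) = (m + 2)*(m + 3)*(m - 3)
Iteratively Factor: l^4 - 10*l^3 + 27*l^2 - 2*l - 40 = (l - 4)*(l^3 - 6*l^2 + 3*l + 10) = (l - 5)*(l - 4)*(l^2 - l - 2) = (l - 5)*(l - 4)*(l - 2)*(l + 1)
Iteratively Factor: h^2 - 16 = (h - 4)*(h + 4)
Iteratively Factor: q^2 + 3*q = (q + 3)*(q)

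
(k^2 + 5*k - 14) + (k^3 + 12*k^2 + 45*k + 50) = k^3 + 13*k^2 + 50*k + 36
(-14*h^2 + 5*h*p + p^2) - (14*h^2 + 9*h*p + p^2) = -28*h^2 - 4*h*p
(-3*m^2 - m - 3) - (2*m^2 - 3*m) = -5*m^2 + 2*m - 3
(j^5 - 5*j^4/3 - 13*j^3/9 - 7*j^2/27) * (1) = j^5 - 5*j^4/3 - 13*j^3/9 - 7*j^2/27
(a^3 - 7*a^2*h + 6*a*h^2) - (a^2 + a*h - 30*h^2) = a^3 - 7*a^2*h - a^2 + 6*a*h^2 - a*h + 30*h^2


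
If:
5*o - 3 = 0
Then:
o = 3/5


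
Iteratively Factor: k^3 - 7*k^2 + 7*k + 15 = (k - 5)*(k^2 - 2*k - 3) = (k - 5)*(k + 1)*(k - 3)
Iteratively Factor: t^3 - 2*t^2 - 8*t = (t + 2)*(t^2 - 4*t) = (t - 4)*(t + 2)*(t)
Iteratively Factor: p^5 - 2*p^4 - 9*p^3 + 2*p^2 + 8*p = (p - 4)*(p^4 + 2*p^3 - p^2 - 2*p) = (p - 4)*(p + 2)*(p^3 - p) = p*(p - 4)*(p + 2)*(p^2 - 1) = p*(p - 4)*(p - 1)*(p + 2)*(p + 1)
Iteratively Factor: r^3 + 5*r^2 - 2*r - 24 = (r - 2)*(r^2 + 7*r + 12) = (r - 2)*(r + 3)*(r + 4)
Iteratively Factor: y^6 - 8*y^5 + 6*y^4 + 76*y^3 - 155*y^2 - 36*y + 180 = (y + 3)*(y^5 - 11*y^4 + 39*y^3 - 41*y^2 - 32*y + 60) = (y + 1)*(y + 3)*(y^4 - 12*y^3 + 51*y^2 - 92*y + 60) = (y - 2)*(y + 1)*(y + 3)*(y^3 - 10*y^2 + 31*y - 30) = (y - 5)*(y - 2)*(y + 1)*(y + 3)*(y^2 - 5*y + 6) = (y - 5)*(y - 2)^2*(y + 1)*(y + 3)*(y - 3)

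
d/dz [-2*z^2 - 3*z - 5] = -4*z - 3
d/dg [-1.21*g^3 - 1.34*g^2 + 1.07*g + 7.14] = -3.63*g^2 - 2.68*g + 1.07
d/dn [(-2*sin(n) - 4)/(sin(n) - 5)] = 14*cos(n)/(sin(n) - 5)^2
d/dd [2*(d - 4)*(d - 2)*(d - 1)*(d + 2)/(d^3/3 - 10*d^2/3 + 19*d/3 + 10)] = 6*(d^6 - 20*d^5 + 107*d^4 - 110*d^3 - 202*d^2 - 320*d + 904)/(d^6 - 20*d^5 + 138*d^4 - 320*d^3 - 239*d^2 + 1140*d + 900)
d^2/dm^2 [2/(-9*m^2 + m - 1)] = 4*(81*m^2 - 9*m - (18*m - 1)^2 + 9)/(9*m^2 - m + 1)^3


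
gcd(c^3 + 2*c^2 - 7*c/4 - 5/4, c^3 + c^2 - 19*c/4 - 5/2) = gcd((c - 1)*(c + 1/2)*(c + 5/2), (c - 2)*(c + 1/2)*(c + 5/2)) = c^2 + 3*c + 5/4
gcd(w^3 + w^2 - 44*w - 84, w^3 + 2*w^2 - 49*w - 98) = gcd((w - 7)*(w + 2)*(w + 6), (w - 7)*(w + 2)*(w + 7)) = w^2 - 5*w - 14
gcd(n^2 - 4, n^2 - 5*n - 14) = n + 2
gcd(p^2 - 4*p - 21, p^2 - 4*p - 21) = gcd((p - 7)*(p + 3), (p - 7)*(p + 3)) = p^2 - 4*p - 21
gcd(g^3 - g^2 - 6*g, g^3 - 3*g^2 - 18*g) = g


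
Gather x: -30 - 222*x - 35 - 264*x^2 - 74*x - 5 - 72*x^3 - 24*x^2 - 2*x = -72*x^3 - 288*x^2 - 298*x - 70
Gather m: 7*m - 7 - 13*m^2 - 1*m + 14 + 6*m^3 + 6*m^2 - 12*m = 6*m^3 - 7*m^2 - 6*m + 7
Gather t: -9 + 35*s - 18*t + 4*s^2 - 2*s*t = 4*s^2 + 35*s + t*(-2*s - 18) - 9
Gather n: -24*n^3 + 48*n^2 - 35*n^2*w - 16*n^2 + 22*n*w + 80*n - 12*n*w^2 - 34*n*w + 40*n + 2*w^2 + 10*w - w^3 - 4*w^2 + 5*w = -24*n^3 + n^2*(32 - 35*w) + n*(-12*w^2 - 12*w + 120) - w^3 - 2*w^2 + 15*w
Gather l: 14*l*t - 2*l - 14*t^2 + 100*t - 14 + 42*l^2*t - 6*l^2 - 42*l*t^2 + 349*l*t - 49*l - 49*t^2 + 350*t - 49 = l^2*(42*t - 6) + l*(-42*t^2 + 363*t - 51) - 63*t^2 + 450*t - 63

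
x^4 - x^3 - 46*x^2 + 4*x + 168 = (x - 7)*(x - 2)*(x + 2)*(x + 6)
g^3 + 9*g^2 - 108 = (g - 3)*(g + 6)^2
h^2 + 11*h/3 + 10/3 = (h + 5/3)*(h + 2)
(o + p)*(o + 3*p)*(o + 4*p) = o^3 + 8*o^2*p + 19*o*p^2 + 12*p^3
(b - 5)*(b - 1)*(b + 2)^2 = b^4 - 2*b^3 - 15*b^2 - 4*b + 20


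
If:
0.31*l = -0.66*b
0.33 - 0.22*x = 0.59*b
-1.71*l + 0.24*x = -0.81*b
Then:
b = -0.09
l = 0.20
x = 1.75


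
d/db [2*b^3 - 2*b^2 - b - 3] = 6*b^2 - 4*b - 1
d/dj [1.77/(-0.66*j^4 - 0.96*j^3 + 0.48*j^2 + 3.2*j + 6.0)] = (4.6728*j^3 + 5.0976*j^2 - 1.6992*j - 5.664)/(-0.66*j^4 - 0.96*j^3 + 0.48*j^2 + 3.2*j + 6.0)^2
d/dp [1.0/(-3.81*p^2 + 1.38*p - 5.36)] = (7.62*p - 1.38)/(3.81*p^2 - 1.38*p + 5.36)^2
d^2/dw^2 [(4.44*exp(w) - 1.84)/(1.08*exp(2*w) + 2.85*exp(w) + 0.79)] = (5.178816*exp(4*w) - 22.251024*exp(3*w) - 39.719808*exp(2*w) - 18.662508*exp(w) + 6.913764)*exp(w)/(1.259712*exp(6*w) + 9.97272*exp(5*w) + 29.081268*exp(4*w) + 37.738845*exp(3*w) + 21.272409*exp(2*w) + 5.336055*exp(w) + 0.493039)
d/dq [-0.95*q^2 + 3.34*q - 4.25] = 3.34 - 1.9*q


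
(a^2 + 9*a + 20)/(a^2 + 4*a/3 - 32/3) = 3*(a + 5)/(3*a - 8)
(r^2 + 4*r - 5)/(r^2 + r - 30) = (r^2 + 4*r - 5)/(r^2 + r - 30)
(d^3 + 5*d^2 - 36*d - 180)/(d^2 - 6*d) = d + 11 + 30/d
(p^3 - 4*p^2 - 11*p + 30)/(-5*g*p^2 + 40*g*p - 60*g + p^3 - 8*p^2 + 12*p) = (p^2 - 2*p - 15)/(-5*g*p + 30*g + p^2 - 6*p)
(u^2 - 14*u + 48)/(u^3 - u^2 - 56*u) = (u - 6)/(u*(u + 7))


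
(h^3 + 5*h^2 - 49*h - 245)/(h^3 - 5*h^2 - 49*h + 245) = (h + 5)/(h - 5)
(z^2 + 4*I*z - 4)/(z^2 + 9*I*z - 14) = (z + 2*I)/(z + 7*I)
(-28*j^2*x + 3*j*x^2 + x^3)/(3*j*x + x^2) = (-28*j^2 + 3*j*x + x^2)/(3*j + x)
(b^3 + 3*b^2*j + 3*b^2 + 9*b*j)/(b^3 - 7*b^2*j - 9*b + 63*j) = b*(b + 3*j)/(b^2 - 7*b*j - 3*b + 21*j)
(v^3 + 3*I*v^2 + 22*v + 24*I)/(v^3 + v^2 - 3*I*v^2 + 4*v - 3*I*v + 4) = (v + 6*I)/(v + 1)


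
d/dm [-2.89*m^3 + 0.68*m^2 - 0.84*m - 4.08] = -8.67*m^2 + 1.36*m - 0.84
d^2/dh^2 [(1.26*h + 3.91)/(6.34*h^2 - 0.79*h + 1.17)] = ((1.26*h + 3.91)*(12.68*h - 0.79)*(25.36*h - 1.58) - (47.9304*h + 47.588)*(6.34*h^2 - 0.79*h + 1.17))/(6.34*h^2 - 0.79*h + 1.17)^3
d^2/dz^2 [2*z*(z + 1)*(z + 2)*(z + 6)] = 24*z^2 + 108*z + 80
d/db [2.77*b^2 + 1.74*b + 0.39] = 5.54*b + 1.74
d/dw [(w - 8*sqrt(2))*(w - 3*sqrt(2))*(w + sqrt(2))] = 3*w^2 - 20*sqrt(2)*w + 26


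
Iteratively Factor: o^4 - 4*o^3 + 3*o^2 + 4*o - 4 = (o - 1)*(o^3 - 3*o^2 + 4) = (o - 2)*(o - 1)*(o^2 - o - 2) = (o - 2)^2*(o - 1)*(o + 1)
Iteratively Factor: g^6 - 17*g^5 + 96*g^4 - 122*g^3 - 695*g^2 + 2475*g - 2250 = (g + 3)*(g^5 - 20*g^4 + 156*g^3 - 590*g^2 + 1075*g - 750) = (g - 5)*(g + 3)*(g^4 - 15*g^3 + 81*g^2 - 185*g + 150) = (g - 5)*(g - 3)*(g + 3)*(g^3 - 12*g^2 + 45*g - 50) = (g - 5)^2*(g - 3)*(g + 3)*(g^2 - 7*g + 10) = (g - 5)^2*(g - 3)*(g - 2)*(g + 3)*(g - 5)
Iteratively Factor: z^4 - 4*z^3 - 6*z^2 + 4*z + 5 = (z - 1)*(z^3 - 3*z^2 - 9*z - 5) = (z - 1)*(z + 1)*(z^2 - 4*z - 5) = (z - 5)*(z - 1)*(z + 1)*(z + 1)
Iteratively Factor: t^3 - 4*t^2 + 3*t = (t - 3)*(t^2 - t) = t*(t - 3)*(t - 1)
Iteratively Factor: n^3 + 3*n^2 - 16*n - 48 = (n + 3)*(n^2 - 16) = (n + 3)*(n + 4)*(n - 4)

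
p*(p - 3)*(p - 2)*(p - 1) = p^4 - 6*p^3 + 11*p^2 - 6*p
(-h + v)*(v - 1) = -h*v + h + v^2 - v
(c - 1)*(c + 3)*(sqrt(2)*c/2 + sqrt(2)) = sqrt(2)*c^3/2 + 2*sqrt(2)*c^2 + sqrt(2)*c/2 - 3*sqrt(2)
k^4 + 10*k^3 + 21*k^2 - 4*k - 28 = (k - 1)*(k + 2)^2*(k + 7)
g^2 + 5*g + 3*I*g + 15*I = (g + 5)*(g + 3*I)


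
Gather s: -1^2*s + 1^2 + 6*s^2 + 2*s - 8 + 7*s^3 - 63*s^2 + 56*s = 7*s^3 - 57*s^2 + 57*s - 7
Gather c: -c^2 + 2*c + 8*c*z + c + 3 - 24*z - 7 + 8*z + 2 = -c^2 + c*(8*z + 3) - 16*z - 2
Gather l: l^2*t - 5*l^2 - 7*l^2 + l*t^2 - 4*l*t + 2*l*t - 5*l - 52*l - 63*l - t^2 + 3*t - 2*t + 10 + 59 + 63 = l^2*(t - 12) + l*(t^2 - 2*t - 120) - t^2 + t + 132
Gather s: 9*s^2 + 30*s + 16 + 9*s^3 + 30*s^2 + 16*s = 9*s^3 + 39*s^2 + 46*s + 16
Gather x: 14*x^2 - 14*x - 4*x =14*x^2 - 18*x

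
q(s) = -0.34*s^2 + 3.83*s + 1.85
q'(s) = 3.83 - 0.68*s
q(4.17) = 11.91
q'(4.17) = 0.99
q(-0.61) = -0.61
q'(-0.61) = 4.24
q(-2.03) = -7.33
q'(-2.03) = 5.21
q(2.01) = 8.17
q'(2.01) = 2.46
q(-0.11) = 1.42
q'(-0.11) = 3.90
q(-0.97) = -2.19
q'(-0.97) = 4.49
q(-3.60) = -16.34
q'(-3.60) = 6.28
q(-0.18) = 1.15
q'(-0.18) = 3.95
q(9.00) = 8.78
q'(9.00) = -2.29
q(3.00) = 10.28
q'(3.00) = 1.79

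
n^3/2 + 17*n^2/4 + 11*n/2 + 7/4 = (n/2 + 1/2)*(n + 1/2)*(n + 7)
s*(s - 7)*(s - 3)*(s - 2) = s^4 - 12*s^3 + 41*s^2 - 42*s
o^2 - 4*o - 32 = (o - 8)*(o + 4)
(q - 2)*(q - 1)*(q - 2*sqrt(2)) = q^3 - 3*q^2 - 2*sqrt(2)*q^2 + 2*q + 6*sqrt(2)*q - 4*sqrt(2)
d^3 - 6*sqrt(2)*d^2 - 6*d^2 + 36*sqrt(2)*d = d*(d - 6)*(d - 6*sqrt(2))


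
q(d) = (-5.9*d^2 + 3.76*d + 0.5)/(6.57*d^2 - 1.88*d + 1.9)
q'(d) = (1.88 - 13.14*d)*(-5.9*d^2 + 3.76*d + 0.5)/(6.57*d^2 - 1.88*d + 1.9)^2 + (3.76 - 11.8*d)/(6.57*d^2 - 1.88*d + 1.9) = (-13.6112*d^2 - 28.99*d + 8.084)/(43.1649*d^4 - 24.7032*d^3 + 28.5004*d^2 - 7.144*d + 3.61)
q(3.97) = -0.79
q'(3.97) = -0.03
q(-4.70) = -0.95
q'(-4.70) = -0.01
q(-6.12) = -0.94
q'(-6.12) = -0.00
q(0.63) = 0.16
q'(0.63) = -1.41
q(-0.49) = -0.63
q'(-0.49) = 0.98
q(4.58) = -0.81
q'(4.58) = -0.02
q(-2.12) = -0.96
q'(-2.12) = 0.01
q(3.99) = -0.79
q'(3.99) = -0.03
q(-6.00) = -0.94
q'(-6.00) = -0.00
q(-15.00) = -0.92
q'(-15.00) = -0.00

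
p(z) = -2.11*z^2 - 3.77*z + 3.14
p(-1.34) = 4.40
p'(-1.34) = 1.88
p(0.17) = 2.44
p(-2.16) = 1.44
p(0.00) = 3.14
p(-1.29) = 4.49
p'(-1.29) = 1.67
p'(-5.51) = 19.48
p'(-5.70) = 20.28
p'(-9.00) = 34.21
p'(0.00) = -3.77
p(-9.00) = -133.84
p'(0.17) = -4.49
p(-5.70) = -43.92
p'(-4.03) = 13.24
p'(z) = -4.22*z - 3.77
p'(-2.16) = 5.35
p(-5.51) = -40.15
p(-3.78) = -12.76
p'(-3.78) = 12.18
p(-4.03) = -15.94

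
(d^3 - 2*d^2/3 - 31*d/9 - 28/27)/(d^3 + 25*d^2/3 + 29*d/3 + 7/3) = (d^2 - d - 28/9)/(d^2 + 8*d + 7)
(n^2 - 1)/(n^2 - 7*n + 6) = (n + 1)/(n - 6)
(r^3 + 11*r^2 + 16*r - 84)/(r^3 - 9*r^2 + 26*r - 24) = (r^2 + 13*r + 42)/(r^2 - 7*r + 12)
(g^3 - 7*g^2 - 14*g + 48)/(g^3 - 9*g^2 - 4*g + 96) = (g - 2)/(g - 4)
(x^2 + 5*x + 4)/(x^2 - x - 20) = (x + 1)/(x - 5)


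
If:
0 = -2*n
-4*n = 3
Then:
No Solution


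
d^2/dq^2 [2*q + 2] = 0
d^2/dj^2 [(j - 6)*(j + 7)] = 2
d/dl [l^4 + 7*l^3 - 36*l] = 4*l^3 + 21*l^2 - 36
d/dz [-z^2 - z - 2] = -2*z - 1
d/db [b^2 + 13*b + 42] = 2*b + 13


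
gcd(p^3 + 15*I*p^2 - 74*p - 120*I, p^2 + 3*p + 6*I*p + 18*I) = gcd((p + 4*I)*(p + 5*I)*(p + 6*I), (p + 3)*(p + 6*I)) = p + 6*I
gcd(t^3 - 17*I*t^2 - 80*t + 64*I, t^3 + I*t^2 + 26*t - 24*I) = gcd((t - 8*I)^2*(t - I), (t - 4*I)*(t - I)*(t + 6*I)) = t - I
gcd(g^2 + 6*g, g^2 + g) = g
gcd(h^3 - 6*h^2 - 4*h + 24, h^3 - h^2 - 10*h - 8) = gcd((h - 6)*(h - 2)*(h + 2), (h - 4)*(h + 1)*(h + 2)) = h + 2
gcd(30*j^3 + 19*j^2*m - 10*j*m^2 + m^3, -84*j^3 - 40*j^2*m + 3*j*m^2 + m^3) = 6*j - m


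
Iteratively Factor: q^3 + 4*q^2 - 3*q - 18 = (q + 3)*(q^2 + q - 6) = (q + 3)^2*(q - 2)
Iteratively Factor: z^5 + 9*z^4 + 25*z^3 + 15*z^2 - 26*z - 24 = (z + 1)*(z^4 + 8*z^3 + 17*z^2 - 2*z - 24) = (z + 1)*(z + 3)*(z^3 + 5*z^2 + 2*z - 8) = (z + 1)*(z + 3)*(z + 4)*(z^2 + z - 2) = (z + 1)*(z + 2)*(z + 3)*(z + 4)*(z - 1)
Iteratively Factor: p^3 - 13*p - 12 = (p + 3)*(p^2 - 3*p - 4) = (p + 1)*(p + 3)*(p - 4)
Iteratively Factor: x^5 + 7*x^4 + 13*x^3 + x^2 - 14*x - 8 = (x + 1)*(x^4 + 6*x^3 + 7*x^2 - 6*x - 8) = (x + 1)*(x + 4)*(x^3 + 2*x^2 - x - 2) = (x + 1)^2*(x + 4)*(x^2 + x - 2) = (x - 1)*(x + 1)^2*(x + 4)*(x + 2)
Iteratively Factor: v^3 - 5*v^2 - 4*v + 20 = (v + 2)*(v^2 - 7*v + 10) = (v - 2)*(v + 2)*(v - 5)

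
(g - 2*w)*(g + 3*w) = g^2 + g*w - 6*w^2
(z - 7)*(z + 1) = z^2 - 6*z - 7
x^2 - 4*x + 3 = (x - 3)*(x - 1)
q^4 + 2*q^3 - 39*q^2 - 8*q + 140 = (q - 5)*(q - 2)*(q + 2)*(q + 7)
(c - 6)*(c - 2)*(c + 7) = c^3 - c^2 - 44*c + 84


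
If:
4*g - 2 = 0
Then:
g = 1/2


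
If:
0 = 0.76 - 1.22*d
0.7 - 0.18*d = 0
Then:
No Solution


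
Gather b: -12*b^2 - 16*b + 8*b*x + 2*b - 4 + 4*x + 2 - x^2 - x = -12*b^2 + b*(8*x - 14) - x^2 + 3*x - 2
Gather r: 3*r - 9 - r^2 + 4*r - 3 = -r^2 + 7*r - 12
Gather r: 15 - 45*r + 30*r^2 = 30*r^2 - 45*r + 15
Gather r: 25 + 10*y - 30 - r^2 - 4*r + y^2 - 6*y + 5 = -r^2 - 4*r + y^2 + 4*y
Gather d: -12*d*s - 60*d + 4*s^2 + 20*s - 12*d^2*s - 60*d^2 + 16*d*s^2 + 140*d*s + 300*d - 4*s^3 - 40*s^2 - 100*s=d^2*(-12*s - 60) + d*(16*s^2 + 128*s + 240) - 4*s^3 - 36*s^2 - 80*s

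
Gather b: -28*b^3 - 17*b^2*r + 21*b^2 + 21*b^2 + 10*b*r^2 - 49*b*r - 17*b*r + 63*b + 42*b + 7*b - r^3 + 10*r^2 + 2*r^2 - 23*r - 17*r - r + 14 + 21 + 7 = -28*b^3 + b^2*(42 - 17*r) + b*(10*r^2 - 66*r + 112) - r^3 + 12*r^2 - 41*r + 42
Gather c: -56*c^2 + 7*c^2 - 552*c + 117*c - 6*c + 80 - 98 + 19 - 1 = -49*c^2 - 441*c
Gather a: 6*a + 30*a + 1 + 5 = 36*a + 6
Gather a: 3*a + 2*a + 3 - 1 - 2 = 5*a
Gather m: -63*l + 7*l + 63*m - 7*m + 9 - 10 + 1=-56*l + 56*m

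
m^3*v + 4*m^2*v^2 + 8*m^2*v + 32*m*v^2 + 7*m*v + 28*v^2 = (m + 7)*(m + 4*v)*(m*v + v)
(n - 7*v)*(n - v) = n^2 - 8*n*v + 7*v^2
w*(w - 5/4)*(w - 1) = w^3 - 9*w^2/4 + 5*w/4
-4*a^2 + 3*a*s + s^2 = (-a + s)*(4*a + s)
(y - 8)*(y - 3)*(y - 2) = y^3 - 13*y^2 + 46*y - 48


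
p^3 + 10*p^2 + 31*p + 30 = (p + 2)*(p + 3)*(p + 5)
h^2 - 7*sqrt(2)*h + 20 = (h - 5*sqrt(2))*(h - 2*sqrt(2))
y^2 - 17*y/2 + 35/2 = (y - 5)*(y - 7/2)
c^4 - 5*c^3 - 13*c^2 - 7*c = c*(c - 7)*(c + 1)^2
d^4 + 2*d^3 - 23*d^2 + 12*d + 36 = (d - 3)*(d - 2)*(d + 1)*(d + 6)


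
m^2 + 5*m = m*(m + 5)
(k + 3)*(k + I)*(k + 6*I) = k^3 + 3*k^2 + 7*I*k^2 - 6*k + 21*I*k - 18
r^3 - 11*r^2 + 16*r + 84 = (r - 7)*(r - 6)*(r + 2)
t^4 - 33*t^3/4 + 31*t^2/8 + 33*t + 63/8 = (t - 7)*(t - 3)*(t + 1/4)*(t + 3/2)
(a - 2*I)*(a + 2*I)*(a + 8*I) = a^3 + 8*I*a^2 + 4*a + 32*I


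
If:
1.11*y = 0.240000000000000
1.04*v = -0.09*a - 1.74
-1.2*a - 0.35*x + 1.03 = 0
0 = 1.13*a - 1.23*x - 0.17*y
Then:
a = 0.68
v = -1.73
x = 0.60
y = 0.22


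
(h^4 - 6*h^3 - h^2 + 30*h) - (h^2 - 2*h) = h^4 - 6*h^3 - 2*h^2 + 32*h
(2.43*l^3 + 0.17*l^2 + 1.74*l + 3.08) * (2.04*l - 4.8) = 4.9572*l^4 - 11.3172*l^3 + 2.7336*l^2 - 2.0688*l - 14.784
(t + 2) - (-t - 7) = 2*t + 9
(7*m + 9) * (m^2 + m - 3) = 7*m^3 + 16*m^2 - 12*m - 27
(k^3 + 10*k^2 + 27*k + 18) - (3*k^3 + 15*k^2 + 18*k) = -2*k^3 - 5*k^2 + 9*k + 18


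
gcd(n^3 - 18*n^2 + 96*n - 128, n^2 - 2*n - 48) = n - 8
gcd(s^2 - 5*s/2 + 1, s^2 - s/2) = s - 1/2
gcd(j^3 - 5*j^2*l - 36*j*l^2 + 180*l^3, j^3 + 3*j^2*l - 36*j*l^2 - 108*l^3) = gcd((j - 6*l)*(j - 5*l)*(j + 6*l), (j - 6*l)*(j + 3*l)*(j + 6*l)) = j^2 - 36*l^2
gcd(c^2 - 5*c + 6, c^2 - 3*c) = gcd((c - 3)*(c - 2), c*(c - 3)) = c - 3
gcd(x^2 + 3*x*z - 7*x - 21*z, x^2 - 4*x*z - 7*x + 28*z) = x - 7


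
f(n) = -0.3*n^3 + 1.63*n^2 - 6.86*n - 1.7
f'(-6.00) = -58.82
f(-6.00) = 162.94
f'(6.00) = -19.70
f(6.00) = -48.98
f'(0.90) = -4.66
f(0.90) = -6.77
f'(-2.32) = -19.27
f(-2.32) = 26.73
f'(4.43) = -10.08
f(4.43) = -26.18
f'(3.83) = -7.58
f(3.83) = -20.92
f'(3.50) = -6.48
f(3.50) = -18.60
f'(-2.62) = -21.58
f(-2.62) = 32.86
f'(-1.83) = -15.84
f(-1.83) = 18.15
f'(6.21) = -21.32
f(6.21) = -53.29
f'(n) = -0.9*n^2 + 3.26*n - 6.86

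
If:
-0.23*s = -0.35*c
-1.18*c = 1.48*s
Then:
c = 0.00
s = 0.00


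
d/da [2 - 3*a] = -3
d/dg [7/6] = 0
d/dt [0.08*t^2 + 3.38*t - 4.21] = 0.16*t + 3.38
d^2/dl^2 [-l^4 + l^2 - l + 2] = 2 - 12*l^2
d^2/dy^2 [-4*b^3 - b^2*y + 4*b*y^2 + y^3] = 8*b + 6*y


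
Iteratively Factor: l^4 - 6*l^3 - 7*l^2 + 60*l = (l)*(l^3 - 6*l^2 - 7*l + 60) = l*(l - 5)*(l^2 - l - 12) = l*(l - 5)*(l + 3)*(l - 4)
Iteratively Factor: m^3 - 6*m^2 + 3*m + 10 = (m - 5)*(m^2 - m - 2) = (m - 5)*(m - 2)*(m + 1)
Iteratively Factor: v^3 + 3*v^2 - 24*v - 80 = (v + 4)*(v^2 - v - 20) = (v - 5)*(v + 4)*(v + 4)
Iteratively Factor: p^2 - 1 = (p + 1)*(p - 1)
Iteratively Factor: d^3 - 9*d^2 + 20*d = (d - 5)*(d^2 - 4*d) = d*(d - 5)*(d - 4)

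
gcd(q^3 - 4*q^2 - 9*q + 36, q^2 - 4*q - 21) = q + 3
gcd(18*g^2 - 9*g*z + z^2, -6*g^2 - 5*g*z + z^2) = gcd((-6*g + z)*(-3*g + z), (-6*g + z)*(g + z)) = -6*g + z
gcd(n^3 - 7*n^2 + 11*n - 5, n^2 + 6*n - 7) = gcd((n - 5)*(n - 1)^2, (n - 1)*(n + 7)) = n - 1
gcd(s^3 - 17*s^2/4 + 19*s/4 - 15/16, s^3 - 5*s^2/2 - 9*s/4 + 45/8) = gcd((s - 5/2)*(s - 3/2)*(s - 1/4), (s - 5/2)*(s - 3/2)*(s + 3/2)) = s^2 - 4*s + 15/4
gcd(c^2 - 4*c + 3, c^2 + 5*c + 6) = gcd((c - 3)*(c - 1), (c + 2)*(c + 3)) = 1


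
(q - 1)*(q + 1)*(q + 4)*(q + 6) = q^4 + 10*q^3 + 23*q^2 - 10*q - 24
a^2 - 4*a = a*(a - 4)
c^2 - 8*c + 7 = (c - 7)*(c - 1)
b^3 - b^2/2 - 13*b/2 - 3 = (b - 3)*(b + 1/2)*(b + 2)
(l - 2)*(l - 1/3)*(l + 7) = l^3 + 14*l^2/3 - 47*l/3 + 14/3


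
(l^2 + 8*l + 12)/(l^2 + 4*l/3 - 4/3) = 3*(l + 6)/(3*l - 2)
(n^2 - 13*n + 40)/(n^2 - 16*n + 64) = (n - 5)/(n - 8)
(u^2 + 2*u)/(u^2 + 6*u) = (u + 2)/(u + 6)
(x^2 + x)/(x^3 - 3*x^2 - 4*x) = 1/(x - 4)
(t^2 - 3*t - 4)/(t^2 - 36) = (t^2 - 3*t - 4)/(t^2 - 36)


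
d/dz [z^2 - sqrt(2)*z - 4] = 2*z - sqrt(2)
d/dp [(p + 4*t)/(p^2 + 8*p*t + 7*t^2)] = (p^2 + 8*p*t + 7*t^2 - 2*(p + 4*t)^2)/(p^2 + 8*p*t + 7*t^2)^2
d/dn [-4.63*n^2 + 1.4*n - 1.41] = 1.4 - 9.26*n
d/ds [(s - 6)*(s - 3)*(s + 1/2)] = 3*s^2 - 17*s + 27/2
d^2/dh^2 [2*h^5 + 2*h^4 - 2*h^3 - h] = 4*h*(10*h^2 + 6*h - 3)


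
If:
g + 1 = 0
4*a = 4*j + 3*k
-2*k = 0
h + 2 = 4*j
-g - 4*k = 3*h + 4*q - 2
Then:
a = 3/4 - q/3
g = -1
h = 1 - 4*q/3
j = 3/4 - q/3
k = 0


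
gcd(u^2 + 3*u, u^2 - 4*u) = u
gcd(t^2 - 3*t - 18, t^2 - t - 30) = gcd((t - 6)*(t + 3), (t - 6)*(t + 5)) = t - 6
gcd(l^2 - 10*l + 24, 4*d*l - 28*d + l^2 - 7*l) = 1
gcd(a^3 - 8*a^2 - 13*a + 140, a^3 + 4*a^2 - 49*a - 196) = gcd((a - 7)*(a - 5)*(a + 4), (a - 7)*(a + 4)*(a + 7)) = a^2 - 3*a - 28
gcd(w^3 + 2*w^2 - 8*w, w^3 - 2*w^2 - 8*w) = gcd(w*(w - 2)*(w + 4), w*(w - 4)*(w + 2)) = w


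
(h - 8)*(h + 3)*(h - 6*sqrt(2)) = h^3 - 6*sqrt(2)*h^2 - 5*h^2 - 24*h + 30*sqrt(2)*h + 144*sqrt(2)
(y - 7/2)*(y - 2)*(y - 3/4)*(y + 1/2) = y^4 - 23*y^3/4 + 8*y^2 + 5*y/16 - 21/8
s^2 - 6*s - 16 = (s - 8)*(s + 2)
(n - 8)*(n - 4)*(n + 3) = n^3 - 9*n^2 - 4*n + 96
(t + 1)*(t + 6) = t^2 + 7*t + 6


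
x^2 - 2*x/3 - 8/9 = (x - 4/3)*(x + 2/3)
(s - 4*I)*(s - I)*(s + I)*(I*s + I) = I*s^4 + 4*s^3 + I*s^3 + 4*s^2 + I*s^2 + 4*s + I*s + 4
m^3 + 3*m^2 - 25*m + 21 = (m - 3)*(m - 1)*(m + 7)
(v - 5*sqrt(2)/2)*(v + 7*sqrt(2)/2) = v^2 + sqrt(2)*v - 35/2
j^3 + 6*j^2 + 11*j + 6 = (j + 1)*(j + 2)*(j + 3)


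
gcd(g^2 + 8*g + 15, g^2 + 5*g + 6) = g + 3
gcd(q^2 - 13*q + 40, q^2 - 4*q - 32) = q - 8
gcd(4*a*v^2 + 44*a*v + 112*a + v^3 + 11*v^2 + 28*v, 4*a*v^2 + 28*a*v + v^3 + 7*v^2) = 4*a*v + 28*a + v^2 + 7*v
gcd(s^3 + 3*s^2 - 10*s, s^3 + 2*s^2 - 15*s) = s^2 + 5*s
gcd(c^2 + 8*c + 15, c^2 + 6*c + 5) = c + 5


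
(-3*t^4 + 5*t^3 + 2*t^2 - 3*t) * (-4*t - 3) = 12*t^5 - 11*t^4 - 23*t^3 + 6*t^2 + 9*t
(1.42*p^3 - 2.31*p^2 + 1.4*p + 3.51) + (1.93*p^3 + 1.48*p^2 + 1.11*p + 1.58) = 3.35*p^3 - 0.83*p^2 + 2.51*p + 5.09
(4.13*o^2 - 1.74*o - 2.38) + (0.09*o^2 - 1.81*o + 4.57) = 4.22*o^2 - 3.55*o + 2.19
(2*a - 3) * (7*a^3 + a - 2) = 14*a^4 - 21*a^3 + 2*a^2 - 7*a + 6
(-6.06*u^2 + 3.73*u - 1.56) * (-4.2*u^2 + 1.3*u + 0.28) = 25.452*u^4 - 23.544*u^3 + 9.7042*u^2 - 0.9836*u - 0.4368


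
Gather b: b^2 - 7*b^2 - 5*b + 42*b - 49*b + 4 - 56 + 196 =-6*b^2 - 12*b + 144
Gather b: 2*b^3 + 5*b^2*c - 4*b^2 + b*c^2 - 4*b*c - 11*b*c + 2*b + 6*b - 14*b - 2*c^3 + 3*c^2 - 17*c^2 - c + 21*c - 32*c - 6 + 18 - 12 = 2*b^3 + b^2*(5*c - 4) + b*(c^2 - 15*c - 6) - 2*c^3 - 14*c^2 - 12*c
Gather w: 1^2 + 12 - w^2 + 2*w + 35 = -w^2 + 2*w + 48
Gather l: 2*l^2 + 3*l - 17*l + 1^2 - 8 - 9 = 2*l^2 - 14*l - 16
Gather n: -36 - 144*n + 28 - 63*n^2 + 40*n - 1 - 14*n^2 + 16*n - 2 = -77*n^2 - 88*n - 11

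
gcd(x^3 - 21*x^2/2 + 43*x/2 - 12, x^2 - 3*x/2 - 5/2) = 1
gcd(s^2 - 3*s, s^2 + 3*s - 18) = s - 3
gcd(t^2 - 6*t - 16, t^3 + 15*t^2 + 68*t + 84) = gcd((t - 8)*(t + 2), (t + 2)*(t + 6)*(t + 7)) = t + 2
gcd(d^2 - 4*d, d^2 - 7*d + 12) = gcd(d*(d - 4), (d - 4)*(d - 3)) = d - 4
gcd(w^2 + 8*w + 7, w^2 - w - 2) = w + 1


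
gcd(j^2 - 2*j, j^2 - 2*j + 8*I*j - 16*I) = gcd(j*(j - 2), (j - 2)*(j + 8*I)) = j - 2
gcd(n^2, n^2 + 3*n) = n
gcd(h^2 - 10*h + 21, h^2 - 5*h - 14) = h - 7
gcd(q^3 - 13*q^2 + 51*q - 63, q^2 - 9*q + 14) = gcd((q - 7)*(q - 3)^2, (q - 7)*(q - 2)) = q - 7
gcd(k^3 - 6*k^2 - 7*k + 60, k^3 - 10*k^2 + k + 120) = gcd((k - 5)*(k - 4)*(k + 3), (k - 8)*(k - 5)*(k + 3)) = k^2 - 2*k - 15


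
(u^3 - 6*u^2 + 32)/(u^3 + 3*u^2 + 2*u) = (u^2 - 8*u + 16)/(u*(u + 1))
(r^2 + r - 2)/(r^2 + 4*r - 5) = (r + 2)/(r + 5)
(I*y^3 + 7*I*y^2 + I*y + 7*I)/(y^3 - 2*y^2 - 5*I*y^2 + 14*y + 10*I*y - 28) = I*(y^3 + 7*y^2 + y + 7)/(y^3 - y^2*(2 + 5*I) + 2*y*(7 + 5*I) - 28)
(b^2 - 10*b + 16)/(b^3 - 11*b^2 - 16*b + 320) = (b - 2)/(b^2 - 3*b - 40)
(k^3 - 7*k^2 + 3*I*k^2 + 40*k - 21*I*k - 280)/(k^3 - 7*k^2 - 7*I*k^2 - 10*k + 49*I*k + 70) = (k + 8*I)/(k - 2*I)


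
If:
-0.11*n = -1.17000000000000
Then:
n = 10.64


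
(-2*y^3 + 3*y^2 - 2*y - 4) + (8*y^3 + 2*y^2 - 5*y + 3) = 6*y^3 + 5*y^2 - 7*y - 1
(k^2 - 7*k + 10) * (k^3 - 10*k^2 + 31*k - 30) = k^5 - 17*k^4 + 111*k^3 - 347*k^2 + 520*k - 300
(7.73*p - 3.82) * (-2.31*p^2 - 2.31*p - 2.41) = -17.8563*p^3 - 9.0321*p^2 - 9.8051*p + 9.2062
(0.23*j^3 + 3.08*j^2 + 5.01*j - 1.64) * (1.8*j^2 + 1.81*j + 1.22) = 0.414*j^5 + 5.9603*j^4 + 14.8734*j^3 + 9.8737*j^2 + 3.1438*j - 2.0008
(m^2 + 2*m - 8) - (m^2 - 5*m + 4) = 7*m - 12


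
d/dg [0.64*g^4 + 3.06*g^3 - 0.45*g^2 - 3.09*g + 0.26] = 2.56*g^3 + 9.18*g^2 - 0.9*g - 3.09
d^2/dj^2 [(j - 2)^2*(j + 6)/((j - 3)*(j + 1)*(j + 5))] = 2*(-j^6 - 21*j^5 + 132*j^4 + 638*j^3 - 1233*j^2 - 3753*j + 9486)/(j^9 + 9*j^8 - 12*j^7 - 252*j^6 - 114*j^5 + 2286*j^4 + 1988*j^3 - 5580*j^2 - 8775*j - 3375)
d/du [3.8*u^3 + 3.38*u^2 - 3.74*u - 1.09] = 11.4*u^2 + 6.76*u - 3.74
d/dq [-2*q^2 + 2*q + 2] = 2 - 4*q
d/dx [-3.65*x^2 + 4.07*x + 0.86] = 4.07 - 7.3*x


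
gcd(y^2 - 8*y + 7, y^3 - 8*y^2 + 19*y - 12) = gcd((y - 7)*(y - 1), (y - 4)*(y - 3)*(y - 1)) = y - 1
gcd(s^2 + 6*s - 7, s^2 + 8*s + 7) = s + 7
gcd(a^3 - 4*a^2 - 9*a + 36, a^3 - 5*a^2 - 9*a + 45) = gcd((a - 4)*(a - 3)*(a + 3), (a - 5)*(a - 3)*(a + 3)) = a^2 - 9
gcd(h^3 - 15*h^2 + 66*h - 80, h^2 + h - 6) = h - 2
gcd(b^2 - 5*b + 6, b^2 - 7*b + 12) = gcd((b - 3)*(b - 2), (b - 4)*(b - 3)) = b - 3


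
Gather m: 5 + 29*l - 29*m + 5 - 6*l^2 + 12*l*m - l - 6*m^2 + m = -6*l^2 + 28*l - 6*m^2 + m*(12*l - 28) + 10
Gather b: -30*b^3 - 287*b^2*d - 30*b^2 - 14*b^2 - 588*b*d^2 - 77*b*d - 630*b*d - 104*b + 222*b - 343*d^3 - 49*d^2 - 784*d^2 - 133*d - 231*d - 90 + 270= -30*b^3 + b^2*(-287*d - 44) + b*(-588*d^2 - 707*d + 118) - 343*d^3 - 833*d^2 - 364*d + 180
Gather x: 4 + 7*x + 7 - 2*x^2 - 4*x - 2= -2*x^2 + 3*x + 9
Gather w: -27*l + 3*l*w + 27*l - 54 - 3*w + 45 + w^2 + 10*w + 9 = w^2 + w*(3*l + 7)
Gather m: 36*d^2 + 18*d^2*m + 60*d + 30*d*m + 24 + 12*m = 36*d^2 + 60*d + m*(18*d^2 + 30*d + 12) + 24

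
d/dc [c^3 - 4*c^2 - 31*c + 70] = 3*c^2 - 8*c - 31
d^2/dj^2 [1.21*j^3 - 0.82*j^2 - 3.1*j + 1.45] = 7.26*j - 1.64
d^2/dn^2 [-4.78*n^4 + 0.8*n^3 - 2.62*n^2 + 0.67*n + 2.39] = -57.36*n^2 + 4.8*n - 5.24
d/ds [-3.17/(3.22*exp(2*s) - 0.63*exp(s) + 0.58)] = (20.4148*exp(s) - 1.9971)*exp(s)/(3.22*exp(2*s) - 0.63*exp(s) + 0.58)^2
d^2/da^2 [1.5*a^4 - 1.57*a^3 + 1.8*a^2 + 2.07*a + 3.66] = 18.0*a^2 - 9.42*a + 3.6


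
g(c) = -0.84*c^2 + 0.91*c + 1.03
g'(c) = 0.91 - 1.68*c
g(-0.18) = 0.84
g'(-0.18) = 1.21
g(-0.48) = 0.40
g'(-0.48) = 1.72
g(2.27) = -1.23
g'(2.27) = -2.90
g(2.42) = -1.69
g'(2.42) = -3.16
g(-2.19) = -4.99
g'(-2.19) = 4.59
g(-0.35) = 0.61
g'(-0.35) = 1.50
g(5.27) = -17.50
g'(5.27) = -7.94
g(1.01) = 1.09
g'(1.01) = -0.79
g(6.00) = -23.75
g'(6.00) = -9.17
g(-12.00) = -130.85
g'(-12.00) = 21.07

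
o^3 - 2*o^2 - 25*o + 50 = (o - 5)*(o - 2)*(o + 5)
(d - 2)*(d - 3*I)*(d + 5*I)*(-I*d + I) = -I*d^4 + 2*d^3 + 3*I*d^3 - 6*d^2 - 17*I*d^2 + 4*d + 45*I*d - 30*I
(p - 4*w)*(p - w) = p^2 - 5*p*w + 4*w^2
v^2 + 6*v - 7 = (v - 1)*(v + 7)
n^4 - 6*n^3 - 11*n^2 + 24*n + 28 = (n - 7)*(n - 2)*(n + 1)*(n + 2)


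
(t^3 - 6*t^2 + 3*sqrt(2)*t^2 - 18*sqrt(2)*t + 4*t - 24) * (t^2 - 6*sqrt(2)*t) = t^5 - 6*t^4 - 3*sqrt(2)*t^4 - 32*t^3 + 18*sqrt(2)*t^3 - 24*sqrt(2)*t^2 + 192*t^2 + 144*sqrt(2)*t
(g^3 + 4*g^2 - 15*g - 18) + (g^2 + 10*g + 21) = g^3 + 5*g^2 - 5*g + 3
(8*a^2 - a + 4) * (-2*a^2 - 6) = -16*a^4 + 2*a^3 - 56*a^2 + 6*a - 24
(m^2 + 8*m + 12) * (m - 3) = m^3 + 5*m^2 - 12*m - 36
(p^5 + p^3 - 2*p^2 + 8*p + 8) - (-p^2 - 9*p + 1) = p^5 + p^3 - p^2 + 17*p + 7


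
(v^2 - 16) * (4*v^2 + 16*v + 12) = 4*v^4 + 16*v^3 - 52*v^2 - 256*v - 192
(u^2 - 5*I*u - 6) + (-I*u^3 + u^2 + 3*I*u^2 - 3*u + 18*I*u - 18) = -I*u^3 + 2*u^2 + 3*I*u^2 - 3*u + 13*I*u - 24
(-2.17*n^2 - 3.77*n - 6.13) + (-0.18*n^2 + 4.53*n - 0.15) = -2.35*n^2 + 0.76*n - 6.28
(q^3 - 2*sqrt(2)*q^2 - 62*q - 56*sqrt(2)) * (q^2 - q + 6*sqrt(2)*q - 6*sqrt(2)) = q^5 - q^4 + 4*sqrt(2)*q^4 - 86*q^3 - 4*sqrt(2)*q^3 - 428*sqrt(2)*q^2 + 86*q^2 - 672*q + 428*sqrt(2)*q + 672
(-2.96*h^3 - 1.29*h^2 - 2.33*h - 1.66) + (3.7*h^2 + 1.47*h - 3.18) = -2.96*h^3 + 2.41*h^2 - 0.86*h - 4.84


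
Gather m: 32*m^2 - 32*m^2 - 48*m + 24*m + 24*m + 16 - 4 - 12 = 0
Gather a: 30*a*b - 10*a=a*(30*b - 10)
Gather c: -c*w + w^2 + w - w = -c*w + w^2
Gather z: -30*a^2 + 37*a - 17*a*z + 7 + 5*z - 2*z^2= -30*a^2 + 37*a - 2*z^2 + z*(5 - 17*a) + 7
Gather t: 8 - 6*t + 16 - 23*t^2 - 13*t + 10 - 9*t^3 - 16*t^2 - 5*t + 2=-9*t^3 - 39*t^2 - 24*t + 36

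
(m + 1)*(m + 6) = m^2 + 7*m + 6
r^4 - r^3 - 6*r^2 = r^2*(r - 3)*(r + 2)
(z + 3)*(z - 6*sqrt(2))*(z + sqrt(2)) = z^3 - 5*sqrt(2)*z^2 + 3*z^2 - 15*sqrt(2)*z - 12*z - 36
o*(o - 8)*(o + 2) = o^3 - 6*o^2 - 16*o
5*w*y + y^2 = y*(5*w + y)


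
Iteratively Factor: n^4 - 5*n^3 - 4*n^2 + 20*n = (n + 2)*(n^3 - 7*n^2 + 10*n) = (n - 5)*(n + 2)*(n^2 - 2*n) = (n - 5)*(n - 2)*(n + 2)*(n)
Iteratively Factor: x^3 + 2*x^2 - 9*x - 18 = (x + 3)*(x^2 - x - 6) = (x - 3)*(x + 3)*(x + 2)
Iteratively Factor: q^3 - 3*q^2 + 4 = (q - 2)*(q^2 - q - 2) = (q - 2)*(q + 1)*(q - 2)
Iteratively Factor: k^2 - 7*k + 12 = (k - 4)*(k - 3)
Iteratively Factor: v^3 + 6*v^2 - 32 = (v - 2)*(v^2 + 8*v + 16) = (v - 2)*(v + 4)*(v + 4)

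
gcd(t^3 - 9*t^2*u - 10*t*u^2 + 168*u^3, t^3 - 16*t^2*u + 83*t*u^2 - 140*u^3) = t - 7*u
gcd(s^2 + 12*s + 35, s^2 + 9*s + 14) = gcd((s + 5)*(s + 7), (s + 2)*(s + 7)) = s + 7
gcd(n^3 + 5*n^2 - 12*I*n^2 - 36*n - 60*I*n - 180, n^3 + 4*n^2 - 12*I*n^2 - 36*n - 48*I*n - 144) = n^2 - 12*I*n - 36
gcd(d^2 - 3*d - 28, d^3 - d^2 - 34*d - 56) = d^2 - 3*d - 28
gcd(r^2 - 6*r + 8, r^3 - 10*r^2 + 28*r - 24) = r - 2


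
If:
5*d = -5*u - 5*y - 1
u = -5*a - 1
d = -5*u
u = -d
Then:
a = -1/5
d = 0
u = 0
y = -1/5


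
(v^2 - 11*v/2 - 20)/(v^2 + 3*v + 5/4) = 2*(v - 8)/(2*v + 1)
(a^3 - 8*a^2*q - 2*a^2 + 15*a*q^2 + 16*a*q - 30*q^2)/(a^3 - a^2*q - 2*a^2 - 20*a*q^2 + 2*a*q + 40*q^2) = (a - 3*q)/(a + 4*q)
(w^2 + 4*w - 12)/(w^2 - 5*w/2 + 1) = 2*(w + 6)/(2*w - 1)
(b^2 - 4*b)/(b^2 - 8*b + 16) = b/(b - 4)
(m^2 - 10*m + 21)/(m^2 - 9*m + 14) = (m - 3)/(m - 2)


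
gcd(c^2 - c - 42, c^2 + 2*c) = 1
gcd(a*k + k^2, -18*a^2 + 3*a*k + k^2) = 1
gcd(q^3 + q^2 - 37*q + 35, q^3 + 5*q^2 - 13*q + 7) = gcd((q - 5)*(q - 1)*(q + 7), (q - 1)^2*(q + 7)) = q^2 + 6*q - 7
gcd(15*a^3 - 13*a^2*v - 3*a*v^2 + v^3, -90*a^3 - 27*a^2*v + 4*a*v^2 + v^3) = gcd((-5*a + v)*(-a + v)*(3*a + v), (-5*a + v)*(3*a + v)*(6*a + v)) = -15*a^2 - 2*a*v + v^2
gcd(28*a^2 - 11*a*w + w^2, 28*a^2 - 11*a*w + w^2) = 28*a^2 - 11*a*w + w^2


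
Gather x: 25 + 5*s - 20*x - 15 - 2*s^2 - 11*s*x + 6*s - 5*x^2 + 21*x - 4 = -2*s^2 + 11*s - 5*x^2 + x*(1 - 11*s) + 6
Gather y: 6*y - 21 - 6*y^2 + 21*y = -6*y^2 + 27*y - 21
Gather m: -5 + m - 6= m - 11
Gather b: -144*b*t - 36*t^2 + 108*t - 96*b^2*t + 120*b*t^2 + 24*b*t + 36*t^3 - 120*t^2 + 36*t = -96*b^2*t + b*(120*t^2 - 120*t) + 36*t^3 - 156*t^2 + 144*t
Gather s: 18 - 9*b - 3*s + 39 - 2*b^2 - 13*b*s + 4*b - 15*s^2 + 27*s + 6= -2*b^2 - 5*b - 15*s^2 + s*(24 - 13*b) + 63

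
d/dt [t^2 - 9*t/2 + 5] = 2*t - 9/2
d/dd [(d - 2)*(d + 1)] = 2*d - 1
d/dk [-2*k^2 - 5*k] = -4*k - 5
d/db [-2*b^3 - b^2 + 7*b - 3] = -6*b^2 - 2*b + 7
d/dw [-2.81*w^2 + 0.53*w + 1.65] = 0.53 - 5.62*w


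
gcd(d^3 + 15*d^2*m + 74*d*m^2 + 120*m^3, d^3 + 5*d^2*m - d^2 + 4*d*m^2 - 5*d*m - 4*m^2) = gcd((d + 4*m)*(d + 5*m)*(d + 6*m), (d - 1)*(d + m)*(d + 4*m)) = d + 4*m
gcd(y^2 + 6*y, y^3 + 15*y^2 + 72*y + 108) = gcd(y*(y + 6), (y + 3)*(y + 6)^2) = y + 6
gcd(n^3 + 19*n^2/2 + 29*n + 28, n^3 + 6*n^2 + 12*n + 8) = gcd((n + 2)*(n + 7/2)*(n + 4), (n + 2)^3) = n + 2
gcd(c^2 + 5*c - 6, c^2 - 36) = c + 6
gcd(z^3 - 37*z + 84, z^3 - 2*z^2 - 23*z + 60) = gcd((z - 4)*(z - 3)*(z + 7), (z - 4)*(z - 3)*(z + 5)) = z^2 - 7*z + 12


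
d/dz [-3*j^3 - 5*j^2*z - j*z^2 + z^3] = -5*j^2 - 2*j*z + 3*z^2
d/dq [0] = 0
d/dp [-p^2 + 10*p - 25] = 10 - 2*p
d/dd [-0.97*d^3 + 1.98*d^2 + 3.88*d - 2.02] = -2.91*d^2 + 3.96*d + 3.88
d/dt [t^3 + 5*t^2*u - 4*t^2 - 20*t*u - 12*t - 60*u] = 3*t^2 + 10*t*u - 8*t - 20*u - 12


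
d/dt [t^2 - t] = 2*t - 1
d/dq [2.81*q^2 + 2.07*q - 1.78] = 5.62*q + 2.07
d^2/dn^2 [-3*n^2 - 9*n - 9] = -6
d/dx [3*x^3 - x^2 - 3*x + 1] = 9*x^2 - 2*x - 3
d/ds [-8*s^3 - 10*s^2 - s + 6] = -24*s^2 - 20*s - 1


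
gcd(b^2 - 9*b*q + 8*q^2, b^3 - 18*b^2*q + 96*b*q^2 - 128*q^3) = -b + 8*q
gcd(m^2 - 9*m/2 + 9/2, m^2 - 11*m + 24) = m - 3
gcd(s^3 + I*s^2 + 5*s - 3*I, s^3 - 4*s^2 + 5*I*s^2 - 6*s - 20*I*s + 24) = s + 3*I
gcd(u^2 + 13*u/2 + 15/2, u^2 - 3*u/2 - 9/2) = u + 3/2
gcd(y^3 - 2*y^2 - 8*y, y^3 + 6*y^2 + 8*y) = y^2 + 2*y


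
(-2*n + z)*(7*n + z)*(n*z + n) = -14*n^3*z - 14*n^3 + 5*n^2*z^2 + 5*n^2*z + n*z^3 + n*z^2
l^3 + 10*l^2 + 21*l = l*(l + 3)*(l + 7)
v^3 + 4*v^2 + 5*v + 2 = (v + 1)^2*(v + 2)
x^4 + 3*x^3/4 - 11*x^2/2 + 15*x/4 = x*(x - 5/4)*(x - 1)*(x + 3)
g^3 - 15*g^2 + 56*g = g*(g - 8)*(g - 7)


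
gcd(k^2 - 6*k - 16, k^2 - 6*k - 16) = k^2 - 6*k - 16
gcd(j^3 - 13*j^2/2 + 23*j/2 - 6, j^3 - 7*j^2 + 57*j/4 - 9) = j^2 - 11*j/2 + 6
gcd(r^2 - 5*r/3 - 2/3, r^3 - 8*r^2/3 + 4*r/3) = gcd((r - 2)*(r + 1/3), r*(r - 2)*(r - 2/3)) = r - 2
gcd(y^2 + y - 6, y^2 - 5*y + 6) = y - 2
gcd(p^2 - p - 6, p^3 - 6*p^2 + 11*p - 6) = p - 3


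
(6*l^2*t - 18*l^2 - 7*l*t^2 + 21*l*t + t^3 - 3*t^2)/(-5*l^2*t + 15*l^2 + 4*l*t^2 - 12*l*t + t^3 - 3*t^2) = (-6*l + t)/(5*l + t)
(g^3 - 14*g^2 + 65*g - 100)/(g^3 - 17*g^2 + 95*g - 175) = (g - 4)/(g - 7)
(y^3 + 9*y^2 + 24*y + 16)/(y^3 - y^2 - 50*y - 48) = (y^2 + 8*y + 16)/(y^2 - 2*y - 48)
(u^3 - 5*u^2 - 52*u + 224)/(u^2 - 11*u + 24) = (u^2 + 3*u - 28)/(u - 3)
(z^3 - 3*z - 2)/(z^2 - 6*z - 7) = (z^2 - z - 2)/(z - 7)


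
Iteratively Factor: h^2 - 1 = (h + 1)*(h - 1)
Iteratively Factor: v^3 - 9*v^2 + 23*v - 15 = (v - 3)*(v^2 - 6*v + 5) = (v - 5)*(v - 3)*(v - 1)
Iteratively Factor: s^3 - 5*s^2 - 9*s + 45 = (s - 3)*(s^2 - 2*s - 15) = (s - 3)*(s + 3)*(s - 5)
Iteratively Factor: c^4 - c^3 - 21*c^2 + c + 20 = (c + 4)*(c^3 - 5*c^2 - c + 5) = (c + 1)*(c + 4)*(c^2 - 6*c + 5) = (c - 1)*(c + 1)*(c + 4)*(c - 5)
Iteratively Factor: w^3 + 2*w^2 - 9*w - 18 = (w + 2)*(w^2 - 9) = (w - 3)*(w + 2)*(w + 3)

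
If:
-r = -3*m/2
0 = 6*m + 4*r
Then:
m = 0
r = 0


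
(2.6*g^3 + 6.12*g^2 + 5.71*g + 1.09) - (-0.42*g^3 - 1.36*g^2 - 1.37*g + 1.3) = 3.02*g^3 + 7.48*g^2 + 7.08*g - 0.21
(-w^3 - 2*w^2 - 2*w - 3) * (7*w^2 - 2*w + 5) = -7*w^5 - 12*w^4 - 15*w^3 - 27*w^2 - 4*w - 15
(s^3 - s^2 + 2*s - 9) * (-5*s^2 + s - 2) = -5*s^5 + 6*s^4 - 13*s^3 + 49*s^2 - 13*s + 18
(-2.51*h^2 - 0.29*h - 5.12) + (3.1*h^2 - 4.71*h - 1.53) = 0.59*h^2 - 5.0*h - 6.65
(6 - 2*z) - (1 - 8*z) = 6*z + 5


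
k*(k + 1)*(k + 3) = k^3 + 4*k^2 + 3*k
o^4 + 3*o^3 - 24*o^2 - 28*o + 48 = (o - 4)*(o - 1)*(o + 2)*(o + 6)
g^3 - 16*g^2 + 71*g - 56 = (g - 8)*(g - 7)*(g - 1)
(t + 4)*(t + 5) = t^2 + 9*t + 20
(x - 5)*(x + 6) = x^2 + x - 30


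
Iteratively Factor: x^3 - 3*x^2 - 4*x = (x + 1)*(x^2 - 4*x) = x*(x + 1)*(x - 4)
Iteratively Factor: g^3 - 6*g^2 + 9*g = (g)*(g^2 - 6*g + 9) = g*(g - 3)*(g - 3)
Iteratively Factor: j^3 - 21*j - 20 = (j - 5)*(j^2 + 5*j + 4) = (j - 5)*(j + 4)*(j + 1)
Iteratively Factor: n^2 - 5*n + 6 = (n - 3)*(n - 2)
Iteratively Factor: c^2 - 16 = (c + 4)*(c - 4)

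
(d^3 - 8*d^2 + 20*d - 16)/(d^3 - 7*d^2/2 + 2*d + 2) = 2*(d - 4)/(2*d + 1)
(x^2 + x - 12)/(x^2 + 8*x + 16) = (x - 3)/(x + 4)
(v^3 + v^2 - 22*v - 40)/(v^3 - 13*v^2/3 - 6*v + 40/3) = 3*(v + 4)/(3*v - 4)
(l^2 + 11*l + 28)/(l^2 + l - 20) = (l^2 + 11*l + 28)/(l^2 + l - 20)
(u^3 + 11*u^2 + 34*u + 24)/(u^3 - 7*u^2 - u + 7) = (u^2 + 10*u + 24)/(u^2 - 8*u + 7)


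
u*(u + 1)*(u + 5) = u^3 + 6*u^2 + 5*u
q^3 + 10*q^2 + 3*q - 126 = (q - 3)*(q + 6)*(q + 7)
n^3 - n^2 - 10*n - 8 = (n - 4)*(n + 1)*(n + 2)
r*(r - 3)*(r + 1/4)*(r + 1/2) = r^4 - 9*r^3/4 - 17*r^2/8 - 3*r/8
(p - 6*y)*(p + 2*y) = p^2 - 4*p*y - 12*y^2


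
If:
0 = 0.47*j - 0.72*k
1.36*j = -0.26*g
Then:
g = -8.01309328968904*k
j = 1.53191489361702*k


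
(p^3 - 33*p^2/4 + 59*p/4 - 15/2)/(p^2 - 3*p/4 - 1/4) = (4*p^2 - 29*p + 30)/(4*p + 1)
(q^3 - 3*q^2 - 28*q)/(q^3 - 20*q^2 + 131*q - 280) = q*(q + 4)/(q^2 - 13*q + 40)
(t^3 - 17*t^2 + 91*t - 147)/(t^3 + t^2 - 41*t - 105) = (t^2 - 10*t + 21)/(t^2 + 8*t + 15)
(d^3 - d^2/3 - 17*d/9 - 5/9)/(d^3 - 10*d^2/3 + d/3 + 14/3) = (9*d^2 - 12*d - 5)/(3*(3*d^2 - 13*d + 14))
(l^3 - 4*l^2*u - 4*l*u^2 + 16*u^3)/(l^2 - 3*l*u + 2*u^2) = (-l^2 + 2*l*u + 8*u^2)/(-l + u)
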